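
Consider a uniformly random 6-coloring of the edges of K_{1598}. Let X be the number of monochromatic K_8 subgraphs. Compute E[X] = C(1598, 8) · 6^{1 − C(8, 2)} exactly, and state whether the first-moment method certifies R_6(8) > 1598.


E[X] = C(1598, 8) · 6^{1 − 28} = 1036267977730442348529 · 6^{−27} = 1036267977730442348529/1023490369077469249536.
As a reduced fraction: E[X] = 115140886414493594281/113721152119718805504 ≈ 1.012484.
Is E[X] < 1? NO.
Since E[X] ≥ 1, the first-moment bound is inconclusive at n = 1598; it does NOT by itself certify R_6(8) > 1598.

E[X] = 115140886414493594281/113721152119718805504 ≈ 1.012484; E[X] ≥ 1; first-moment method inconclusive here.


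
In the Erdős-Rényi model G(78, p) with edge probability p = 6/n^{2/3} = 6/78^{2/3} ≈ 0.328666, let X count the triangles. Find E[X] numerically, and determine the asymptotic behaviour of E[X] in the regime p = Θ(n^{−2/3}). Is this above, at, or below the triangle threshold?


Number of potential triangles: C(78, 3) = 76076.
Each occurs with probability p³ ≈ (0.328666)³ ≈ 3.55029586e-02.
By linearity: E[X] = C(78, 3)·p³ ≈ 76076 · 3.55029586e-02 ≈ 2700.923077.
Since α = 2/3 < 1, p = c/n^{2/3} ≫ 1/n is above the triangle threshold p ~ 1/n. Asymptotically E[X] ~ (c³/6)·n^{3(1−α)} = (6³/6)·n^{1} → ∞; triangles are abundant w.h.p.

E[X] ≈ 2700.923077; in regime p = Θ(1/n^{2/3}) E[X] diverges (above the triangle threshold p ~ 1/n).


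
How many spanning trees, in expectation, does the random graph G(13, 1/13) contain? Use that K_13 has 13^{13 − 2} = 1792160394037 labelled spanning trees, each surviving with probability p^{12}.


K_13 has 13^{13 − 2} = 1792160394037 labelled spanning trees.
For each such spanning tree H, let X_H = 1 if all 12 edges of H are present in G. Then P[X_H = 1] = p^{12} = (1/13)^{12} = 1/23298085122481.
Summing the indicators: E[X] = Σ_H E[X_H] = 1792160394037 · p^{12} = 1792160394037 · 1/23298085122481 = 1/13.
Numerically: E[X] ≈ 0.0769231.

E[X] = 1792160394037 · (1/13)^{12} = 1/13 ≈ 0.0769231.


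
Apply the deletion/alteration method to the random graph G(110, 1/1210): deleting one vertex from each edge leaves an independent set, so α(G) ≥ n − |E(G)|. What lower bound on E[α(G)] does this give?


E[|E(G)|] = C(110, 2)·p = 5995 · (1/1210) = 109/22.
E[α(G)] ≥ n − E[|E(G)|] = 110 − 109/22 = 2311/22.
Numerically: ≈ 105.045455.
(This is only a lower bound; the true E[α(G)] may be larger.)

E[α(G)] ≥ 2311/22 ≈ 105.045455.


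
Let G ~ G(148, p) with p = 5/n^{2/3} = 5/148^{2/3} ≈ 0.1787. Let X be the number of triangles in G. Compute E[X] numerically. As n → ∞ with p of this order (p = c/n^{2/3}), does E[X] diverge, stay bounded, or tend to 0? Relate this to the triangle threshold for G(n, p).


Number of potential triangles: C(148, 3) = 529396.
Each occurs with probability p³ ≈ (0.1787)³ ≈ 5.7067202e-03.
By linearity: E[X] = C(148, 3)·p³ ≈ 529396 · 5.7067202e-03 ≈ 3021.11486.
Since α = 2/3 < 1, p = c/n^{2/3} ≫ 1/n is above the triangle threshold p ~ 1/n. Asymptotically E[X] ~ (c³/6)·n^{3(1−α)} = (5³/6)·n^{1} → ∞; triangles are abundant w.h.p.

E[X] ≈ 3021.11486; in regime p = Θ(1/n^{2/3}) E[X] diverges (above the triangle threshold p ~ 1/n).


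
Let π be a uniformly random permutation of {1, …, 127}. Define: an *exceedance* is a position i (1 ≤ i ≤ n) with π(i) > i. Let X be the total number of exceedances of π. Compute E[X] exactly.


Write X = Σ_{i=1}^{127} X_i, where X_i = 1_{π(i) > i}.
For each fixed i, π(i) is uniform over {1, …, 127} (marginal of a uniform permutation), so P[π(i) > i] = (n − i)/n. Summing: Σ_{i=1}^{127} (n − i)/n = (0 + 1 + … + 126)/127 = 127(127 − 1)/(2·127) = (127 − 1)/2.
Hence E[X] = Σ_{i=1}^{127} (127 − i)/127 = 63 ≈ 63.000000.

E[X] = 63 = 63.000000.


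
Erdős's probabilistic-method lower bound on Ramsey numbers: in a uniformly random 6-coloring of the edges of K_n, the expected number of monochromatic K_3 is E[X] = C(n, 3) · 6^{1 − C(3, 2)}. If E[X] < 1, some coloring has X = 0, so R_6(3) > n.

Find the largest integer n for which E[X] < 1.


We need C(n, 3) · 6^{1 − 3} < 1, i.e. C(n, 3) < 6^{3 − 1} = 36.
Check values of n near the boundary:
  n = 3: C(3, 3) = 1; 1 < 36? YES
  n = 4: C(4, 3) = 4; 4 < 36? YES
  n = 5: C(5, 3) = 10; 10 < 36? YES
  n = 6: C(6, 3) = 20; 20 < 36? YES
  n = 7: C(7, 3) = 35; 35 < 36? YES
  n = 8: C(8, 3) = 56; 56 < 36? NO
The largest n with C(n, 3) < 36 is n = 7 (where E[X] = 35/36 ≈ 0.972). Hence R_6(3) > 7, i.e. R_6(3) ≥ 8.

Largest n = 7; hence R_6(3) > 7.


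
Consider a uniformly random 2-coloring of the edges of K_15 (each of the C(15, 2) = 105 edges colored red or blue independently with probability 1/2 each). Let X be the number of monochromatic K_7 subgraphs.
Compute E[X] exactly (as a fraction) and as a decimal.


Let X = Σ_S X_S over the C(15, 7) = 6435 subsets S of size 7, where X_S = 1 if the K_7 on S is monochromatic.
For a fixed S, the K_7 on S has C(7, 2) = 21 edges. P[all 21 edges red] = (1/2)^21, and likewise for blue, so P[monochromatic] = 2·(1/2)^21 = 2^{1 − 21} = 1/1048576.
By linearity of expectation: E[X] = C(15, 7) · 2^{1 − 21} = 6435 · 1/1048576 = 6435/1048576.
Numerically: E[X] ≈ 0.00614.

E[X] = C(15,7)·2^(1−C(7,2)) = 6435/1048576 ≈ 0.00614.


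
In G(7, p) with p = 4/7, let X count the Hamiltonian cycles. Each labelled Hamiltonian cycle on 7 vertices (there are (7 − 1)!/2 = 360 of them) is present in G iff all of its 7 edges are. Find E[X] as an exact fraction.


K_7 has (7 − 1)!/2 = 360 labelled Hamiltonian cycles.
For each such Hamiltonian cycle H, let X_H = 1 if all 7 edges of H are present in G. Then P[X_H = 1] = p^{7} = (4/7)^{7} = 16384/823543.
By linearity of expectation: E[X] = Σ_H E[X_H] = 360 · p^{7} = 360 · 16384/823543 = 5898240/823543.
Numerically: E[X] ≈ 7.162.

E[X] = 360 · (4/7)^{7} = 5898240/823543 ≈ 7.162.


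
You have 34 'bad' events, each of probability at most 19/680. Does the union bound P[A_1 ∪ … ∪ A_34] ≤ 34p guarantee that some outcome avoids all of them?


Union bound: P[∪_{i=1}^{34} A_i] ≤ Σ_i P[A_i] ≤ 34·p = 34·(19/680) = 19/20.
Numerically: 19/20 ≈ 0.950000.
Is 19/20 < 1? YES.
Since P[∪ A_i] ≤ 19/20 < 1, the complement has P[∩ A_i^c] ≥ 1 − 19/20 = 1/20 > 0, so some outcome avoids every A_i.

34·p = 19/20 ≈ 0.950000; existence CERTIFIED by the union bound.


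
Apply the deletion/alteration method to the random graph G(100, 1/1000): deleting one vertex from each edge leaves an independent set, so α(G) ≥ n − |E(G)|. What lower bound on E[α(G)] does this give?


E[|E(G)|] = C(100, 2)·p = 4950 · (1/1000) = 99/20.
E[α(G)] ≥ n − E[|E(G)|] = 100 − 99/20 = 1901/20.
Numerically: ≈ 95.050.
(This is only a lower bound; the true E[α(G)] may be larger.)

E[α(G)] ≥ 1901/20 ≈ 95.050.


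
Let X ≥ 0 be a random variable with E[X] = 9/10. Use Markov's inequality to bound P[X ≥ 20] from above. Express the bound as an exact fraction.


μ = E[X] = 9/10, a = 20.
Markov: P[X ≥ 20] ≤ μ/a = (9/10)/20 = 9/200.
Numerically: ≈ 0.045.
(Since a = 20 > μ = 0.900, the bound 9/200 is < 1 and informative.)

P[X ≥ 20] ≤ 9/200 ≈ 0.045.


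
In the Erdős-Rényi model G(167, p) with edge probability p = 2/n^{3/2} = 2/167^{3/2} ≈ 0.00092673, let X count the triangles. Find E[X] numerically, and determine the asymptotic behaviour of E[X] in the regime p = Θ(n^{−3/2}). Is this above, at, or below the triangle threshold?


Number of potential triangles: C(167, 3) = 762355.
Each occurs with probability p³ ≈ (0.00092673)³ ≈ 7.9591349e-10.
By linearity: E[X] = C(167, 3)·p³ ≈ 762355 · 7.9591349e-10 ≈ 0.00061.
Since α = 3/2 > 1, p = c/n^{3/2} = o(1/n) is below the triangle threshold p ~ 1/n. Asymptotically E[X] ~ (c³/6)·n^{3(1−α)} = (2³/6)·n^{-1.5} → 0, so by Markov's inequality G has no triangles w.h.p.

E[X] ≈ 0.00061; in regime p = Θ(1/n^{3/2}) E[X] tends to 0 (below the triangle threshold p ~ 1/n).


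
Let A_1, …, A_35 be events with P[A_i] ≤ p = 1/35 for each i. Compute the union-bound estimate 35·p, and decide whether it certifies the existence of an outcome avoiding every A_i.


Union bound: P[∪_{i=1}^{35} A_i] ≤ Σ_i P[A_i] ≤ 35·p = 35·(1/35) = 1.
Numerically: 1 ≈ 1.000000.
Is 1 < 1? NO.
Since the bound 1 is ≥ 1, the union bound is uninformative here; it does NOT by itself certify existence.

35·p = 1 ≈ 1.000000; existence NOT certified by the union bound.


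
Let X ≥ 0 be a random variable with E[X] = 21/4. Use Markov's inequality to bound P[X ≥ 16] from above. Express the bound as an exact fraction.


μ = E[X] = 21/4, a = 16.
Markov: P[X ≥ 16] ≤ μ/a = (21/4)/16 = 21/64.
Numerically: ≈ 0.32812.
(Since a = 16 > μ = 5.25000, the bound 21/64 is < 1 and informative.)

P[X ≥ 16] ≤ 21/64 ≈ 0.32812.


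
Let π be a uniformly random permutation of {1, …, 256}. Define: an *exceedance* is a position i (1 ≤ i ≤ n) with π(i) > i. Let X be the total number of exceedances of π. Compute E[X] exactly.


Write X = Σ_{i=1}^{256} X_i, where X_i = 1_{π(i) > i}.
For each fixed i, π(i) is uniform over {1, …, 256} (marginal of a uniform permutation), so P[π(i) > i] = (n − i)/n. Summing: Σ_{i=1}^{256} (n − i)/n = (0 + 1 + … + 255)/256 = 256(256 − 1)/(2·256) = (256 − 1)/2.
Hence E[X] = Σ_{i=1}^{256} (256 − i)/256 = 255/2 ≈ 127.5000.

E[X] = 255/2 = 127.5000.


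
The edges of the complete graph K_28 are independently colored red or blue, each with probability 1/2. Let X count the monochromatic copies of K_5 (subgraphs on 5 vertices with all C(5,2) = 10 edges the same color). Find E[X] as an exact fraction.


Let X = Σ_S X_S over the C(28, 5) = 98280 subsets S of size 5, where X_S = 1 if the K_5 on S is monochromatic.
For a fixed S, the K_5 on S has C(5, 2) = 10 edges. P[all 10 edges red] = (1/2)^10, and likewise for blue, so P[monochromatic] = 2·(1/2)^10 = 2^{1 − 10} = 1/512.
Summing: E[X] = C(28, 5) · 2^{1 − 10} = 98280 · 1/512 = 12285/64.
Numerically: E[X] ≈ 191.95312.

E[X] = C(28,5)·2^(1−C(5,2)) = 12285/64 ≈ 191.95312.


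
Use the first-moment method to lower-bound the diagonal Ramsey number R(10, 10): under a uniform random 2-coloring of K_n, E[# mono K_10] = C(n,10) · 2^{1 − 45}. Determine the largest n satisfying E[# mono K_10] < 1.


We need C(n, 10) · 2^{1 − 45} < 1, i.e. C(n, 10) < 2^{45 − 1} = 17592186044416.
Check values of n near the boundary:
  n = 98: C(98, 10) = 14005614014756; 14005614014756 < 17592186044416? YES
  n = 99: C(99, 10) = 15579278510796; 15579278510796 < 17592186044416? YES
  n = 100: C(100, 10) = 17310309456440; 17310309456440 < 17592186044416? YES
  n = 101: C(101, 10) = 19212541264840; 19212541264840 < 17592186044416? NO
The largest n with C(n, 10) < 17592186044416 is n = 100 (where E[X] = 2163788682055/2199023255552 ≈ 0.9839772). Hence R(10, 10) > 100, i.e. R(10, 10) ≥ 101.

Largest n = 100; hence R(10, 10) > 100.


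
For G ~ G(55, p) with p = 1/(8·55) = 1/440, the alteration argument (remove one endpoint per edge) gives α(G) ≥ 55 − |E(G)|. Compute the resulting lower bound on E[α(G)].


E[|E(G)|] = C(55, 2)·p = 1485 · (1/440) = 27/8.
E[α(G)] ≥ n − E[|E(G)|] = 55 − 27/8 = 413/8.
Numerically: ≈ 51.625.
(This is only a lower bound; the true E[α(G)] may be larger.)

E[α(G)] ≥ 413/8 ≈ 51.625.


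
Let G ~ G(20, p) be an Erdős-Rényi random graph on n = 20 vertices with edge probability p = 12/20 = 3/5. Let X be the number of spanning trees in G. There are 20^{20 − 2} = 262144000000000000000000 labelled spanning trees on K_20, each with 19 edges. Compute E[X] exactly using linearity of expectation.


K_20 has 20^{20 − 2} = 262144000000000000000000 labelled spanning trees.
For each such spanning tree H, let X_H = 1 if all 19 edges of H are present in G. Then P[X_H = 1] = p^{19} = (3/5)^{19} = 1162261467/19073486328125.
Summing the indicators: E[X] = Σ_H E[X_H] = 262144000000000000000000 · p^{19} = 262144000000000000000000 · 1162261467/19073486328125 = 79869999842655731712/5.
Numerically: E[X] ≈ 1.6e+19.

E[X] = 262144000000000000000000 · (3/5)^{19} = 79869999842655731712/5 ≈ 1.6e+19.


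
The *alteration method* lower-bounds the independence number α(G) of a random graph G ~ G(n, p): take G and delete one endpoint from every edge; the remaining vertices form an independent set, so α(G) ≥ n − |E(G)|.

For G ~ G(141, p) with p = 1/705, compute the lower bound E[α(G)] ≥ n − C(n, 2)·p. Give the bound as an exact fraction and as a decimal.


E[|E(G)|] = C(141, 2)·p = 9870 · (1/705) = 14.
E[α(G)] ≥ n − E[|E(G)|] = 141 − 14 = 127.
Numerically: ≈ 127.000.
(This is only a lower bound; the true E[α(G)] may be larger.)

E[α(G)] ≥ 127 ≈ 127.000.


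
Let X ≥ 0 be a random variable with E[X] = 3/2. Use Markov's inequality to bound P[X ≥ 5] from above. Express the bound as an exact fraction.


μ = E[X] = 3/2, a = 5.
Markov: P[X ≥ 5] ≤ μ/a = (3/2)/5 = 3/10.
Numerically: ≈ 0.30000.
(Since a = 5 > μ = 1.50000, the bound 3/10 is < 1 and informative.)

P[X ≥ 5] ≤ 3/10 ≈ 0.30000.


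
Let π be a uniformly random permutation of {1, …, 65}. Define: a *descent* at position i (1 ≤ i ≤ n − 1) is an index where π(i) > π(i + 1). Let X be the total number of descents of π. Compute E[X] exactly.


Write X = Σ X_I over i = 1, …, 64, with X_I the indicator of one descent.
There are 64 indicators.
For each fixed i, the pair (π(i), π(i+1)) is a uniformly random ordered pair of distinct values from {1, …, 65}; by symmetry P[π(i) > π(i+1)] = 1/2.
By linearity: E[X] = 64 · (1/2) = (65 − 1) · (1/2) = 32 ≈ 32.00000.

E[X] = 32 = 32.00000.


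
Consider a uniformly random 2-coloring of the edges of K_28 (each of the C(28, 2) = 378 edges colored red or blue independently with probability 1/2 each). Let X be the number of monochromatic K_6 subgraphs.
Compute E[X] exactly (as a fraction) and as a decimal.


Let X = Σ_S X_S over the C(28, 6) = 376740 subsets S of size 6, where X_S = 1 if the K_6 on S is monochromatic.
For a fixed S, the K_6 on S has C(6, 2) = 15 edges. P[all 15 edges red] = (1/2)^15, and likewise for blue, so P[monochromatic] = 2·(1/2)^15 = 2^{1 − 15} = 1/16384.
By linearity of expectation: E[X] = C(28, 6) · 2^{1 − 15} = 376740 · 1/16384 = 94185/4096.
Numerically: E[X] ≈ 22.994385.

E[X] = C(28,6)·2^(1−C(6,2)) = 94185/4096 ≈ 22.994385.


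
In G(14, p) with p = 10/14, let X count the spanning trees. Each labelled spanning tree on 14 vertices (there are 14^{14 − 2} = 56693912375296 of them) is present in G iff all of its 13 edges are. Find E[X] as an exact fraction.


K_14 has 14^{14 − 2} = 56693912375296 labelled spanning trees.
For each such spanning tree H, let X_H = 1 if all 13 edges of H are present in G. Then P[X_H = 1] = p^{13} = (5/7)^{13} = 1220703125/96889010407.
By linearity: E[X] = Σ_H E[X_H] = 56693912375296 · p^{13} = 56693912375296 · 1220703125/96889010407 = 5000000000000/7.
Numerically: E[X] ≈ 7.1429e+11.

E[X] = 56693912375296 · (5/7)^{13} = 5000000000000/7 ≈ 7.1429e+11.


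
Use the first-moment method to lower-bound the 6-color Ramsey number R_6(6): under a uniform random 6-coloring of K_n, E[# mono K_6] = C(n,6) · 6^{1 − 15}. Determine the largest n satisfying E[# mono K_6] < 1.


We need C(n, 6) · 6^{1 − 15} < 1, i.e. C(n, 6) < 6^{15 − 1} = 78364164096.
Check values of n near the boundary:
  n = 192: C(192, 6) = 64300886496; 64300886496 < 78364164096? YES
  n = 193: C(193, 6) = 66364016544; 66364016544 < 78364164096? YES
  n = 194: C(194, 6) = 68482017072; 68482017072 < 78364164096? YES
  n = 195: C(195, 6) = 70656049360; 70656049360 < 78364164096? YES
  n = 196: C(196, 6) = 72887293024; 72887293024 < 78364164096? YES
  n = 197: C(197, 6) = 75176946208; 75176946208 < 78364164096? YES
  n = 198: C(198, 6) = 77526225777; 77526225777 < 78364164096? YES
  n = 199: C(199, 6) = 79936367511; 79936367511 < 78364164096? NO
The largest n with C(n, 6) < 78364164096 is n = 198 (where E[X] = 25842075259/26121388032 ≈ 0.9893071). Hence R_6(6) > 198, i.e. R_6(6) ≥ 199.

Largest n = 198; hence R_6(6) > 198.


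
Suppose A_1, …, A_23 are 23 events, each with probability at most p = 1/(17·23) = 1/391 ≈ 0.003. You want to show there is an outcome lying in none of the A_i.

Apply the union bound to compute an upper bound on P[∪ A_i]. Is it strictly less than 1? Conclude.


Union bound: P[∪_{i=1}^{23} A_i] ≤ Σ_i P[A_i] ≤ 23·p = 23·(1/391) = 1/17.
Numerically: 1/17 ≈ 0.059.
Is 1/17 < 1? YES.
Since P[∪ A_i] ≤ 1/17 < 1, the complement has P[∩ A_i^c] ≥ 1 − 1/17 = 16/17 > 0, so some outcome avoids every A_i.

23·p = 1/17 ≈ 0.059; existence CERTIFIED by the union bound.


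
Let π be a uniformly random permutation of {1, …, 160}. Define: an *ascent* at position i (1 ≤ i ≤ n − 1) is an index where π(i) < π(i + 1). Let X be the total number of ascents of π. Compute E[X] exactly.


Write X = Σ X_I over i = 1, …, 159, with X_I the indicator of one ascent.
There are 159 indicators.
For each fixed i, the pair (π(i), π(i+1)) is a uniformly random ordered pair of distinct values from {1, …, 160}; by symmetry P[π(i) < π(i+1)] = 1/2.
By linearity: E[X] = 159 · (1/2) = (160 − 1) · (1/2) = 159/2 ≈ 79.50000.

E[X] = 159/2 = 79.50000.


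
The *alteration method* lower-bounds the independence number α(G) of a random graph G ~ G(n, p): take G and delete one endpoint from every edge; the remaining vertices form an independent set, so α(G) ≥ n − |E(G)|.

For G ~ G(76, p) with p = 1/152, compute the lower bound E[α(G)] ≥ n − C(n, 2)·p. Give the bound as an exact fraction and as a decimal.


E[|E(G)|] = C(76, 2)·p = 2850 · (1/152) = 75/4.
E[α(G)] ≥ n − E[|E(G)|] = 76 − 75/4 = 229/4.
Numerically: ≈ 57.2500.
(This is only a lower bound; the true E[α(G)] may be larger.)

E[α(G)] ≥ 229/4 ≈ 57.2500.


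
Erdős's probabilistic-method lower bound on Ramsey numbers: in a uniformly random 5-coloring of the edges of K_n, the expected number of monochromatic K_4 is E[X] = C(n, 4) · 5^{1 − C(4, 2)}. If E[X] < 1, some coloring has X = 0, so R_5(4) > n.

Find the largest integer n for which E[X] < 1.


We need C(n, 4) · 5^{1 − 6} < 1, i.e. C(n, 4) < 5^{6 − 1} = 3125.
Check values of n near the boundary:
  n = 17: C(17, 4) = 2380; 2380 < 3125? YES
  n = 18: C(18, 4) = 3060; 3060 < 3125? YES
  n = 19: C(19, 4) = 3876; 3876 < 3125? NO
  n = 20: C(20, 4) = 4845; 4845 < 3125? NO
  n = 21: C(21, 4) = 5985; 5985 < 3125? NO
The largest n with C(n, 4) < 3125 is n = 18 (where E[X] = 612/625 ≈ 0.9792). Hence R_5(4) > 18, i.e. R_5(4) ≥ 19.

Largest n = 18; hence R_5(4) > 18.


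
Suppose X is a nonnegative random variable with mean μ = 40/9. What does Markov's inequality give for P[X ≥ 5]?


μ = E[X] = 40/9, a = 5.
Markov: P[X ≥ 5] ≤ μ/a = (40/9)/5 = 8/9.
Numerically: ≈ 0.889.
(Since a = 5 > μ = 4.444, the bound 8/9 is < 1 and informative.)

P[X ≥ 5] ≤ 8/9 ≈ 0.889.


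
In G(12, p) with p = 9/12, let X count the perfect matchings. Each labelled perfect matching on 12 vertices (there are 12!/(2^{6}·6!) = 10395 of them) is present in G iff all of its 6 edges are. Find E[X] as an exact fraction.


K_12 has 12!/(2^{6}·6!) = 10395 labelled perfect matchings.
For each such perfect matching H, let X_H = 1 if all 6 edges of H are present in G. Then P[X_H = 1] = p^{6} = (3/4)^{6} = 729/4096.
Summing the indicators: E[X] = Σ_H E[X_H] = 10395 · p^{6} = 10395 · 729/4096 = 7577955/4096.
Numerically: E[X] ≈ 1850.09.

E[X] = 10395 · (3/4)^{6} = 7577955/4096 ≈ 1850.09.


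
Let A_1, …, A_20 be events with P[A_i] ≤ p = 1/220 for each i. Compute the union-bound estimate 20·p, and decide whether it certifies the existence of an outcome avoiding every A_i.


Union bound: P[∪_{i=1}^{20} A_i] ≤ Σ_i P[A_i] ≤ 20·p = 20·(1/220) = 1/11.
Numerically: 1/11 ≈ 0.09091.
Is 1/11 < 1? YES.
Since P[∪ A_i] ≤ 1/11 < 1, the complement has P[∩ A_i^c] ≥ 1 − 1/11 = 10/11 > 0, so some outcome avoids every A_i.

20·p = 1/11 ≈ 0.09091; existence CERTIFIED by the union bound.


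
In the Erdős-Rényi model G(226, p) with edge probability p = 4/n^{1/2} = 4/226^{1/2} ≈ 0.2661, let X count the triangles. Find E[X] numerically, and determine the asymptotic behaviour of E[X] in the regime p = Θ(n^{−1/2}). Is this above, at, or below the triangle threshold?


Number of potential triangles: C(226, 3) = 1898400.
Each occurs with probability p³ ≈ (0.2661)³ ≈ 1.883724e-02.
By linearity: E[X] = C(226, 3)·p³ ≈ 1898400 · 1.883724e-02 ≈ 35760.6201.
Since α = 1/2 < 1, p = c/n^{1/2} ≫ 1/n is above the triangle threshold p ~ 1/n. Asymptotically E[X] ~ (c³/6)·n^{3(1−α)} = (4³/6)·n^{1.5} → ∞; triangles are abundant w.h.p.

E[X] ≈ 35760.6201; in regime p = Θ(1/n^{1/2}) E[X] diverges (above the triangle threshold p ~ 1/n).


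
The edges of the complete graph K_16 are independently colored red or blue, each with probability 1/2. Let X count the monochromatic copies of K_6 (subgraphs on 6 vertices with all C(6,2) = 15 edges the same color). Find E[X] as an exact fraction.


Let X = Σ_S X_S over the C(16, 6) = 8008 subsets S of size 6, where X_S = 1 if the K_6 on S is monochromatic.
For a fixed S, the K_6 on S has C(6, 2) = 15 edges. P[all 15 edges red] = (1/2)^15, and likewise for blue, so P[monochromatic] = 2·(1/2)^15 = 2^{1 − 15} = 1/16384.
By linearity of expectation: E[X] = C(16, 6) · 2^{1 − 15} = 8008 · 1/16384 = 1001/2048.
Numerically: E[X] ≈ 0.489.

E[X] = C(16,6)·2^(1−C(6,2)) = 1001/2048 ≈ 0.489.


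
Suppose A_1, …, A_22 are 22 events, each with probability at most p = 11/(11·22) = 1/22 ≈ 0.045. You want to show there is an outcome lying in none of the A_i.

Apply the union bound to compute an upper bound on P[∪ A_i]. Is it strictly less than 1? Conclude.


Union bound: P[∪_{i=1}^{22} A_i] ≤ Σ_i P[A_i] ≤ 22·p = 22·(1/22) = 1.
Numerically: 1 ≈ 1.000.
Is 1 < 1? NO.
Since the bound 1 is ≥ 1, the union bound is uninformative here; it does NOT by itself certify existence.

22·p = 1 ≈ 1.000; existence NOT certified by the union bound.


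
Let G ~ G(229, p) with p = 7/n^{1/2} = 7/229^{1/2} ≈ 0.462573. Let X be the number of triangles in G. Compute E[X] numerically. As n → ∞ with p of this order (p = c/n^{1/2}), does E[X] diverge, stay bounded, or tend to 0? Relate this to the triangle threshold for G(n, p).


Number of potential triangles: C(229, 3) = 1975354.
Each occurs with probability p³ ≈ (0.462573)³ ≈ 9.89785065e-02.
By linearity: E[X] = C(229, 3)·p³ ≈ 1975354 · 9.89785065e-02 ≈ 195517.588790.
Since α = 1/2 < 1, p = c/n^{1/2} ≫ 1/n is above the triangle threshold p ~ 1/n. Asymptotically E[X] ~ (c³/6)·n^{3(1−α)} = (7³/6)·n^{1.5} → ∞; triangles are abundant w.h.p.

E[X] ≈ 195517.588790; in regime p = Θ(1/n^{1/2}) E[X] diverges (above the triangle threshold p ~ 1/n).


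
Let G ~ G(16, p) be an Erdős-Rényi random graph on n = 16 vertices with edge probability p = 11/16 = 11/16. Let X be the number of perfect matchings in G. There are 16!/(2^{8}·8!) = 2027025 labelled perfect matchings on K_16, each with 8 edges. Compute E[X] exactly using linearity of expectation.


K_16 has 16!/(2^{8}·8!) = 2027025 labelled perfect matchings.
For each such perfect matching H, let X_H = 1 if all 8 edges of H are present in G. Then P[X_H = 1] = p^{8} = (11/16)^{8} = 214358881/4294967296.
Summing the indicators: E[X] = Σ_H E[X_H] = 2027025 · p^{8} = 2027025 · 214358881/4294967296 = 434510810759025/4294967296.
Numerically: E[X] ≈ 101167.

E[X] = 2027025 · (11/16)^{8} = 434510810759025/4294967296 ≈ 101167.


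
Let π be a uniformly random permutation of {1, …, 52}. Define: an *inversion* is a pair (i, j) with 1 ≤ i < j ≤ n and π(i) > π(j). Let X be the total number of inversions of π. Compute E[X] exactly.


Write X = Σ X_I over the C(52, 2) = 1326 pairs i < j, with X_I the indicator of one inversion.
There are 1326 indicators.
For each fixed pair i < j, the values π(i) and π(j) are two distinct elements of {1, …, 52} in uniformly random order; by symmetry P[π(i) > π(j)] = 1/2.
By linearity: E[X] = 1326 · (1/2) = C(52, 2) · (1/2) = 1326/2 = 663 ≈ 663.000000.

E[X] = 663 = 663.000000.


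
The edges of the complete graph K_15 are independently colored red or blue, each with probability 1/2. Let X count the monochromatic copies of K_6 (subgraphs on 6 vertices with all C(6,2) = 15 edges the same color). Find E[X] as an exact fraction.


Let X = Σ_S X_S over the C(15, 6) = 5005 subsets S of size 6, where X_S = 1 if the K_6 on S is monochromatic.
For a fixed S, the K_6 on S has C(6, 2) = 15 edges. P[all 15 edges red] = (1/2)^15, and likewise for blue, so P[monochromatic] = 2·(1/2)^15 = 2^{1 − 15} = 1/16384.
By linearity: E[X] = C(15, 6) · 2^{1 − 15} = 5005 · 1/16384 = 5005/16384.
Numerically: E[X] ≈ 0.305.

E[X] = C(15,6)·2^(1−C(6,2)) = 5005/16384 ≈ 0.305.


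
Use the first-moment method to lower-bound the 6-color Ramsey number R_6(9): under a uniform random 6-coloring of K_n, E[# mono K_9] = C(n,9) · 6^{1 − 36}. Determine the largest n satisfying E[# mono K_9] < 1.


We need C(n, 9) · 6^{1 − 36} < 1, i.e. C(n, 9) < 6^{36 − 1} = 1719070799748422591028658176.
Check values of n near the boundary:
  n = 4403: C(4403, 9) = 1699894433046281918452233150; 1699894433046281918452233150 < 1719070799748422591028658176? YES
  n = 4404: C(4404, 9) = 1703375445537161676647015880; 1703375445537161676647015880 < 1719070799748422591028658176? YES
  n = 4405: C(4405, 9) = 1706862792900636302463627150; 1706862792900636302463627150 < 1719070799748422591028658176? YES
  n = 4406: C(4406, 9) = 1710356485221788389505285700; 1710356485221788389505285700 < 1719070799748422591028658176? YES
  n = 4407: C(4407, 9) = 1713856532599459170657070050; 1713856532599459170657070050 < 1719070799748422591028658176? YES
  n = 4408: C(4408, 9) = 1717362945146264156457459600; 1717362945146264156457459600 < 1719070799748422591028658176? YES
  n = 4409: C(4409, 9) = 1720875732988608787686577131; 1720875732988608787686577131 < 1719070799748422591028658176? NO
  n = 4410: C(4410, 9) = 1724394906266704102180823710; 1724394906266704102180823710 < 1719070799748422591028658176? NO
The largest n with C(n, 9) < 1719070799748422591028658176 is n = 4408 (where E[X] = 35778394690547169926197075/35813974994758803979763712 ≈ 0.9990065). Hence R_6(9) > 4408, i.e. R_6(9) ≥ 4409.

Largest n = 4408; hence R_6(9) > 4408.


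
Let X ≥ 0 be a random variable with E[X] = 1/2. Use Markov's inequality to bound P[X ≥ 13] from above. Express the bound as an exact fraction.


μ = E[X] = 1/2, a = 13.
Markov: P[X ≥ 13] ≤ μ/a = (1/2)/13 = 1/26.
Numerically: ≈ 0.0385.
(Since a = 13 > μ = 0.5000, the bound 1/26 is < 1 and informative.)

P[X ≥ 13] ≤ 1/26 ≈ 0.0385.


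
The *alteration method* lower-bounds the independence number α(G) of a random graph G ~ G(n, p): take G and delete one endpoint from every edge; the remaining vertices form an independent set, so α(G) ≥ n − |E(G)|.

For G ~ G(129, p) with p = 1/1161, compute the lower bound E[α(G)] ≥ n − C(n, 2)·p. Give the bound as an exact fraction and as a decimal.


E[|E(G)|] = C(129, 2)·p = 8256 · (1/1161) = 64/9.
E[α(G)] ≥ n − E[|E(G)|] = 129 − 64/9 = 1097/9.
Numerically: ≈ 121.889.
(This is only a lower bound; the true E[α(G)] may be larger.)

E[α(G)] ≥ 1097/9 ≈ 121.889.


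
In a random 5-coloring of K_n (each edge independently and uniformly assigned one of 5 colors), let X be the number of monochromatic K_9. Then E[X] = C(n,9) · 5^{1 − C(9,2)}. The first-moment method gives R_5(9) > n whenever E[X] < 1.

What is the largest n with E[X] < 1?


We need C(n, 9) · 5^{1 − 36} < 1, i.e. C(n, 9) < 5^{36 − 1} = 2910383045673370361328125.
Check values of n near the boundary:
  n = 2166: C(2166, 9) = 2844037944203015677277940; 2844037944203015677277940 < 2910383045673370361328125? YES
  n = 2167: C(2167, 9) = 2855899084841489792706810; 2855899084841489792706810 < 2910383045673370361328125? YES
  n = 2168: C(2168, 9) = 2867804175977929537095120; 2867804175977929537095120 < 2910383045673370361328125? YES
  n = 2169: C(2169, 9) = 2879753360044504243499683; 2879753360044504243499683 < 2910383045673370361328125? YES
  n = 2170: C(2170, 9) = 2891746779868845075610510; 2891746779868845075610510 < 2910383045673370361328125? YES
  n = 2171: C(2171, 9) = 2903784578674959601827205; 2903784578674959601827205 < 2910383045673370361328125? YES
  n = 2172: C(2172, 9) = 2915866900084148060642020; 2915866900084148060642020 < 2910383045673370361328125? NO
  n = 2173: C(2173, 9) = 2927993888115921319674265; 2927993888115921319674265 < 2910383045673370361328125? NO
  n = 2174: C(2174, 9) = 2940165687188920530702934; 2940165687188920530702934 < 2910383045673370361328125? NO
The largest n with C(n, 9) < 2910383045673370361328125 is n = 2171 (where E[X] = 580756915734991920365441/582076609134674072265625 ≈ 0.998). Hence R_5(9) > 2171, i.e. R_5(9) ≥ 2172.

Largest n = 2171; hence R_5(9) > 2171.


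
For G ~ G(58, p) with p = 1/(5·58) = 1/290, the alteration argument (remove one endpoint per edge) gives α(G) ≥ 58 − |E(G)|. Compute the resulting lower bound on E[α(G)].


E[|E(G)|] = C(58, 2)·p = 1653 · (1/290) = 57/10.
E[α(G)] ≥ n − E[|E(G)|] = 58 − 57/10 = 523/10.
Numerically: ≈ 52.3000.
(This is only a lower bound; the true E[α(G)] may be larger.)

E[α(G)] ≥ 523/10 ≈ 52.3000.


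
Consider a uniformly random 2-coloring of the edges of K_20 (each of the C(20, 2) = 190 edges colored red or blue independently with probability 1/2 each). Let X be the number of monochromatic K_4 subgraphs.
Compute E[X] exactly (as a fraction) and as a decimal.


Let X = Σ_S X_S over the C(20, 4) = 4845 subsets S of size 4, where X_S = 1 if the K_4 on S is monochromatic.
For a fixed S, the K_4 on S has C(4, 2) = 6 edges. P[all 6 edges red] = (1/2)^6, and likewise for blue, so P[monochromatic] = 2·(1/2)^6 = 2^{1 − 6} = 1/32.
Summing: E[X] = C(20, 4) · 2^{1 − 6} = 4845 · 1/32 = 4845/32.
Numerically: E[X] ≈ 151.406250.

E[X] = C(20,4)·2^(1−C(4,2)) = 4845/32 ≈ 151.406250.


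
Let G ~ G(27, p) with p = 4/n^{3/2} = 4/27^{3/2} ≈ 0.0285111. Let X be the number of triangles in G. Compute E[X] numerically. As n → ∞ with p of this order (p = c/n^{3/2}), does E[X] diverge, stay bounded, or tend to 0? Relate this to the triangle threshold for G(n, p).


Number of potential triangles: C(27, 3) = 2925.
Each occurs with probability p³ ≈ (0.0285111)³ ≈ 2.31762430e-05.
By linearity: E[X] = C(27, 3)·p³ ≈ 2925 · 2.31762430e-05 ≈ 0.067791.
Since α = 3/2 > 1, p = c/n^{3/2} = o(1/n) is below the triangle threshold p ~ 1/n. Asymptotically E[X] ~ (c³/6)·n^{3(1−α)} = (4³/6)·n^{-1.5} → 0, so by Markov's inequality G has no triangles w.h.p.

E[X] ≈ 0.067791; in regime p = Θ(1/n^{3/2}) E[X] tends to 0 (below the triangle threshold p ~ 1/n).


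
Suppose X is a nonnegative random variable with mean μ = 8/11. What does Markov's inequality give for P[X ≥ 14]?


μ = E[X] = 8/11, a = 14.
Markov: P[X ≥ 14] ≤ μ/a = (8/11)/14 = 4/77.
Numerically: ≈ 0.0519.
(Since a = 14 > μ = 0.7273, the bound 4/77 is < 1 and informative.)

P[X ≥ 14] ≤ 4/77 ≈ 0.0519.


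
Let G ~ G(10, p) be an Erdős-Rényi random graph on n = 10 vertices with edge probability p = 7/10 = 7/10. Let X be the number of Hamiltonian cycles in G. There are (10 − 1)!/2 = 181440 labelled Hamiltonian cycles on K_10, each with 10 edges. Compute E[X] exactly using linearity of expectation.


K_10 has (10 − 1)!/2 = 181440 labelled Hamiltonian cycles.
For each such Hamiltonian cycle H, let X_H = 1 if all 10 edges of H are present in G. Then P[X_H = 1] = p^{10} = (7/10)^{10} = 282475249/10000000000.
Summing the indicators: E[X] = Σ_H E[X_H] = 181440 · p^{10} = 181440 · 282475249/10000000000 = 160163466183/31250000.
Numerically: E[X] ≈ 5.13e+03.

E[X] = 181440 · (7/10)^{10} = 160163466183/31250000 ≈ 5.13e+03.


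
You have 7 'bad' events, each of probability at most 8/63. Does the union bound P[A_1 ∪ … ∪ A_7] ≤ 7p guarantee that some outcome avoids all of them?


Union bound: P[∪_{i=1}^{7} A_i] ≤ Σ_i P[A_i] ≤ 7·p = 7·(8/63) = 8/9.
Numerically: 8/9 ≈ 0.8888889.
Is 8/9 < 1? YES.
Since P[∪ A_i] ≤ 8/9 < 1, the complement has P[∩ A_i^c] ≥ 1 − 8/9 = 1/9 > 0, so some outcome avoids every A_i.

7·p = 8/9 ≈ 0.8888889; existence CERTIFIED by the union bound.


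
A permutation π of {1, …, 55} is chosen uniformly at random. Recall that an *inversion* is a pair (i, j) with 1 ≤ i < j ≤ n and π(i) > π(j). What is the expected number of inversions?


Write X = Σ X_I over the C(55, 2) = 1485 pairs i < j, with X_I the indicator of one inversion.
There are 1485 indicators.
For each fixed pair i < j, the values π(i) and π(j) are two distinct elements of {1, …, 55} in uniformly random order; by symmetry P[π(i) > π(j)] = 1/2.
By linearity: E[X] = 1485 · (1/2) = C(55, 2) · (1/2) = 1485/2 = 1485/2 ≈ 742.5000.

E[X] = 1485/2 = 742.5000.


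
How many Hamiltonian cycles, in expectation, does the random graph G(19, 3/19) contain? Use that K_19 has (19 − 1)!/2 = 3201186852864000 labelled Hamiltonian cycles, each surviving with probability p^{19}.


K_19 has (19 − 1)!/2 = 3201186852864000 labelled Hamiltonian cycles.
For each such Hamiltonian cycle H, let X_H = 1 if all 19 edges of H are present in G. Then P[X_H = 1] = p^{19} = (3/19)^{19} = 1162261467/1978419655660313589123979.
By linearity of expectation: E[X] = Σ_H E[X_H] = 3201186852864000 · p^{19} = 3201186852864000 · 1162261467/1978419655660313589123979 = 3720616127750825791488000/1978419655660313589123979.
Numerically: E[X] ≈ 1.8806.

E[X] = 3201186852864000 · (3/19)^{19} = 3720616127750825791488000/1978419655660313589123979 ≈ 1.8806.


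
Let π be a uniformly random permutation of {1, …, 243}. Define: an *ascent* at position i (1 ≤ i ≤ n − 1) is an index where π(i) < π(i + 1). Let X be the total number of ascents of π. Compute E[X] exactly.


Write X = Σ X_I over i = 1, …, 242, with X_I the indicator of one ascent.
There are 242 indicators.
For each fixed i, the pair (π(i), π(i+1)) is a uniformly random ordered pair of distinct values from {1, …, 243}; by symmetry P[π(i) < π(i+1)] = 1/2.
By linearity: E[X] = 242 · (1/2) = (243 − 1) · (1/2) = 121 ≈ 121.000000.

E[X] = 121 = 121.000000.


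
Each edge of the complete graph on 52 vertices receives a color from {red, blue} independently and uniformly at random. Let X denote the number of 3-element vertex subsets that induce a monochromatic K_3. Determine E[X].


Let X = Σ_S X_S over the C(52, 3) = 22100 subsets S of size 3, where X_S = 1 if the K_3 on S is monochromatic.
For a fixed S, the K_3 on S has C(3, 2) = 3 edges. P[all 3 edges red] = (1/2)^3, and likewise for blue, so P[monochromatic] = 2·(1/2)^3 = 2^{1 − 3} = 1/4.
By linearity: E[X] = C(52, 3) · 2^{1 − 3} = 22100 · 1/4 = 5525.
Numerically: E[X] ≈ 5525.00000.

E[X] = C(52,3)·2^(1−C(3,2)) = 5525 ≈ 5525.00000.


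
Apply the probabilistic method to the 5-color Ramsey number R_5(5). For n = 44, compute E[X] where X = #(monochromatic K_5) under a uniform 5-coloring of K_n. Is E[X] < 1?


E[X] = C(44, 5) · 5^{1 − 10} = 1086008 · 5^{−9} = 1086008/1953125.
As a reduced fraction: E[X] = 1086008/1953125 ≈ 0.556036.
Is E[X] < 1? YES.
Since E[X] < 1, there exists a 5-coloring of K_{44} with no monochromatic K_5; hence R_5(5) > 44.

E[X] = 1086008/1953125 ≈ 0.556036; E[X] < 1, so R_5(5) > 44.


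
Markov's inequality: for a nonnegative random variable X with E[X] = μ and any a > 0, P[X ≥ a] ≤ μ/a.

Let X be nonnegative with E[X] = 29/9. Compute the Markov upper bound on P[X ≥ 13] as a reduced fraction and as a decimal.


μ = E[X] = 29/9, a = 13.
Markov: P[X ≥ 13] ≤ μ/a = (29/9)/13 = 29/117.
Numerically: ≈ 0.248.
(Since a = 13 > μ = 3.222, the bound 29/117 is < 1 and informative.)

P[X ≥ 13] ≤ 29/117 ≈ 0.248.


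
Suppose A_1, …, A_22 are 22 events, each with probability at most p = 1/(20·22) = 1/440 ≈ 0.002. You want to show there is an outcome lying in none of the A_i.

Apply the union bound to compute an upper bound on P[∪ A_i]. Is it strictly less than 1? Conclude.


Union bound: P[∪_{i=1}^{22} A_i] ≤ Σ_i P[A_i] ≤ 22·p = 22·(1/440) = 1/20.
Numerically: 1/20 ≈ 0.050.
Is 1/20 < 1? YES.
Since P[∪ A_i] ≤ 1/20 < 1, the complement has P[∩ A_i^c] ≥ 1 − 1/20 = 19/20 > 0, so some outcome avoids every A_i.

22·p = 1/20 ≈ 0.050; existence CERTIFIED by the union bound.


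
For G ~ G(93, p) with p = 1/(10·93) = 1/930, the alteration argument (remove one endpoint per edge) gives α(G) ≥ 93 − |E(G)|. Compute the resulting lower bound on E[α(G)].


E[|E(G)|] = C(93, 2)·p = 4278 · (1/930) = 23/5.
E[α(G)] ≥ n − E[|E(G)|] = 93 − 23/5 = 442/5.
Numerically: ≈ 88.400.
(This is only a lower bound; the true E[α(G)] may be larger.)

E[α(G)] ≥ 442/5 ≈ 88.400.


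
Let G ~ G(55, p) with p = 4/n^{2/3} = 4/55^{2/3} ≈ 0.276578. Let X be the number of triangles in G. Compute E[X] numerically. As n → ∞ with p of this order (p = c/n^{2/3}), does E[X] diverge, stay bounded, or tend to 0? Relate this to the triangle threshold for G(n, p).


Number of potential triangles: C(55, 3) = 26235.
Each occurs with probability p³ ≈ (0.276578)³ ≈ 2.11570248e-02.
By linearity: E[X] = C(55, 3)·p³ ≈ 26235 · 2.11570248e-02 ≈ 555.054545.
Since α = 2/3 < 1, p = c/n^{2/3} ≫ 1/n is above the triangle threshold p ~ 1/n. Asymptotically E[X] ~ (c³/6)·n^{3(1−α)} = (4³/6)·n^{1} → ∞; triangles are abundant w.h.p.

E[X] ≈ 555.054545; in regime p = Θ(1/n^{2/3}) E[X] diverges (above the triangle threshold p ~ 1/n).


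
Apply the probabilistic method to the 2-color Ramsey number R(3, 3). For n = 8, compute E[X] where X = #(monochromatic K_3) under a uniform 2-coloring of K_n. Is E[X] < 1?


E[X] = C(8, 3) · 2^{1 − 3} = 56 · 2^{−2} = 56/4.
As a reduced fraction: E[X] = 14 ≈ 14.000000.
Is E[X] < 1? NO.
Since E[X] ≥ 1, the first-moment bound is inconclusive at n = 8; it does NOT by itself certify R(3, 3) > 8.

E[X] = 14 ≈ 14.000000; E[X] ≥ 1; first-moment method inconclusive here.


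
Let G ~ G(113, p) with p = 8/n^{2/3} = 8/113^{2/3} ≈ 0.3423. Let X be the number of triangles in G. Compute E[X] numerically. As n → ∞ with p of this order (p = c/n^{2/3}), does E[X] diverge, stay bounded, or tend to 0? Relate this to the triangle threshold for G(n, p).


Number of potential triangles: C(113, 3) = 234136.
Each occurs with probability p³ ≈ (0.3423)³ ≈ 4.009711e-02.
By linearity: E[X] = C(113, 3)·p³ ≈ 234136 · 4.009711e-02 ≈ 9388.1770.
Since α = 2/3 < 1, p = c/n^{2/3} ≫ 1/n is above the triangle threshold p ~ 1/n. Asymptotically E[X] ~ (c³/6)·n^{3(1−α)} = (8³/6)·n^{1} → ∞; triangles are abundant w.h.p.

E[X] ≈ 9388.1770; in regime p = Θ(1/n^{2/3}) E[X] diverges (above the triangle threshold p ~ 1/n).


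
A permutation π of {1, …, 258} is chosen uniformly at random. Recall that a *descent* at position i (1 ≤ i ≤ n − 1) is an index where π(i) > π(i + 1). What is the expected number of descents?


Write X = Σ X_I over i = 1, …, 257, with X_I the indicator of one descent.
There are 257 indicators.
For each fixed i, the pair (π(i), π(i+1)) is a uniformly random ordered pair of distinct values from {1, …, 258}; by symmetry P[π(i) > π(i+1)] = 1/2.
By linearity: E[X] = 257 · (1/2) = (258 − 1) · (1/2) = 257/2 ≈ 128.500.

E[X] = 257/2 = 128.500.


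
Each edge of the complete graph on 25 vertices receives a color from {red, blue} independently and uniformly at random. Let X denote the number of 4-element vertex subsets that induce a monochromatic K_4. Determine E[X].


Let X = Σ_S X_S over the C(25, 4) = 12650 subsets S of size 4, where X_S = 1 if the K_4 on S is monochromatic.
For a fixed S, the K_4 on S has C(4, 2) = 6 edges. P[all 6 edges red] = (1/2)^6, and likewise for blue, so P[monochromatic] = 2·(1/2)^6 = 2^{1 − 6} = 1/32.
By linearity: E[X] = C(25, 4) · 2^{1 − 6} = 12650 · 1/32 = 6325/16.
Numerically: E[X] ≈ 395.3125.

E[X] = C(25,4)·2^(1−C(4,2)) = 6325/16 ≈ 395.3125.
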